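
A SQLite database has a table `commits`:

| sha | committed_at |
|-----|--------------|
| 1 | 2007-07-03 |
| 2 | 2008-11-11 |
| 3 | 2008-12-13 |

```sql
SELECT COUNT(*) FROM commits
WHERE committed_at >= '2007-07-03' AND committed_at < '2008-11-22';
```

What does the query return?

2

Rows in [2007-07-03, 2008-11-22): 2007-07-03, 2008-11-11 → 2 rows.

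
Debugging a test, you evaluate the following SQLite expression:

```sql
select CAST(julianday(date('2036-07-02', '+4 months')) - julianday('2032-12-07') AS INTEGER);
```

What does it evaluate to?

Adding +4 months to 2036-07-02 gives 2036-11-02.
24 days remain in December 2032 after the 7th (31 − 7).
Full months from January 2033 through October 2036 contribute their day counts.
Then 2 days into November 2036.
Total: 24 + 31 + 28 + 31 + 30 + 31 + 30 + 31 + 31 + 30 + 31 + 30 + 31 + 31 + 28 + 31 + 30 + 31 + 30 + 31 + 31 + 30 + 31 + 30 + 31 + 31 + 28 + 31 + 30 + 31 + 30 + 31 + 31 + 30 + 31 + 30 + 31 + 31 + 29 + 31 + 30 + 31 + 30 + 31 + 31 + 30 + 31 + 2 = 1426.

1426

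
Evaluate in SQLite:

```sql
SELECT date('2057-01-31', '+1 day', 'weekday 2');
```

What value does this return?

2057-02-06

January 2057 has 31 days; 0 remain after the 31st, so 1 days reach 2057-02-01.
`weekday 2` advances to the next Tuesday; 2057-02-01 is a Thursday, so it moves forward to 2057-02-06.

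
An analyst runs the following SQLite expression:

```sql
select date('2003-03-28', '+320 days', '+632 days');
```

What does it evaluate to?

2005-11-04

Applying '+320 days' to 2003-03-28: counting 320 days forward gives 2004-02-11.
Applying '+632 days' to 2004-02-11: counting 632 days forward gives 2005-11-04.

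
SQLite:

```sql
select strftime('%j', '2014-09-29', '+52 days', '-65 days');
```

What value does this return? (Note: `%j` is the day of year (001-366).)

First apply '+52 days', '-65 days': 2014-09-29 → 2014-09-16.
Day-of-year for 2014-09-16: days since 2014-01-01 inclusive = 259, zero-padded to 259.

259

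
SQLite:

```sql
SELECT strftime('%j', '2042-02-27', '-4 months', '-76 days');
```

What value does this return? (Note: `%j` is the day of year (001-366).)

First apply '-4 months', '-76 days': 2042-02-27 → 2041-08-12.
Day-of-year for 2041-08-12: days since 2041-01-01 inclusive = 224, zero-padded to 224.

224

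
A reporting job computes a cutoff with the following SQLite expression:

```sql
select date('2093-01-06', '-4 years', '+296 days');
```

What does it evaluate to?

2089-10-29

Adding -4 years to 2093-01-06 gives 2089-01-06.
Applying '+296 days' to 2089-01-06: counting 296 days forward gives 2089-10-29.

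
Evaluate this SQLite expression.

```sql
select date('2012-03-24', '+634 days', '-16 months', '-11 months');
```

Applying '+634 days' to 2012-03-24: counting 634 days forward gives 2013-12-18.
Adding -16 months to 2013-12-18 gives 2012-08-18.
Adding -11 months to 2012-08-18 gives 2011-09-18.

2011-09-18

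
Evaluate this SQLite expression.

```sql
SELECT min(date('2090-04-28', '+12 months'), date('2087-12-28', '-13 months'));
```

2086-11-28

date('2090-04-28', '+12 months') → 2091-04-28.
date('2087-12-28', '-13 months') → 2086-11-28.
Earlier of the two is 2086-11-28.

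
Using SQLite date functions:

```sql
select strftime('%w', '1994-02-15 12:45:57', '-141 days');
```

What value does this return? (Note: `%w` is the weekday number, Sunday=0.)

1

First apply '-141 days': 1994-02-15 12:45:57 → 1993-09-27 12:45:57.
1993-09-27 is a Monday; with Sunday=0 that is 1.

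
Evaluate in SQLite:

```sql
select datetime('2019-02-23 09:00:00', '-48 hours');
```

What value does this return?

2019-02-21 09:00:00

-48 hours from 2019-02-23 09:00:00 is 2019-02-21 09:00:00 (crosses midnight).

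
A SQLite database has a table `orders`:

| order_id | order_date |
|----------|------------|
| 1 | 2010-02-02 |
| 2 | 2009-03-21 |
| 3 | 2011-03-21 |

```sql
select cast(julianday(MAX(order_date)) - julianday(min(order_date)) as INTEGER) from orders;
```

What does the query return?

MIN = 2009-03-21, MAX = 2011-03-21.
10 days remain in March 2009 after the 21st (31 − 21).
Full months from April 2009 through February 2011 contribute their day counts.
Then 21 days into March 2011.
Total: 10 + 30 + 31 + 30 + 31 + 31 + 30 + 31 + 30 + 31 + 31 + 28 + 31 + 30 + 31 + 30 + 31 + 31 + 30 + 31 + 30 + 31 + 31 + 28 + 21 = 730.

730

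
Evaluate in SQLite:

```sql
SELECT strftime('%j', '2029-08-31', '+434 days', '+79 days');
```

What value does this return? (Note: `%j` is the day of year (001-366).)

026

First apply '+434 days', '+79 days': 2029-08-31 → 2031-01-26.
Day-of-year for 2031-01-26: days since 2031-01-01 inclusive = 26, zero-padded to 026.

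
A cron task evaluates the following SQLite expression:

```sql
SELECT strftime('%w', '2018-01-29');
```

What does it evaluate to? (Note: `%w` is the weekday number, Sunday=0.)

1

2018-01-29 is a Monday; with Sunday=0 that is 1.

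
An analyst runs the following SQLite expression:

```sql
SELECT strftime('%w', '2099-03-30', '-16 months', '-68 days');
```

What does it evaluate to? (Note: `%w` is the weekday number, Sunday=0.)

First apply '-16 months', '-68 days': 2099-03-30 → 2097-09-23.
2097-09-23 is a Monday; with Sunday=0 that is 1.

1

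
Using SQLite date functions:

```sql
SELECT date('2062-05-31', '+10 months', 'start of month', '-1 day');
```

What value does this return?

Adding +10 months to 2062-05-31 gives 2063-03-31.
`start of month` rewinds 2063-03-31 to 2063-03-01.
Going back 1 day from 2063-03-01 reaches 2063-02-28 (last day of February, 28 days).

2063-02-28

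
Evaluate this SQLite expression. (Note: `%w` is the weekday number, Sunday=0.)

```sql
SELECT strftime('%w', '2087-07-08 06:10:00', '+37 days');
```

First apply '+37 days': 2087-07-08 06:10:00 → 2087-08-14 06:10:00.
2087-08-14 is a Thursday; with Sunday=0 that is 4.

4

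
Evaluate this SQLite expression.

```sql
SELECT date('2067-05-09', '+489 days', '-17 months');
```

2067-04-09

Applying '+489 days' to 2067-05-09: counting 489 days forward gives 2068-09-09.
Adding -17 months to 2068-09-09 gives 2067-04-09.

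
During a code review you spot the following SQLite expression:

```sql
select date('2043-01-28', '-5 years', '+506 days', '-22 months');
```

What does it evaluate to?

Adding -5 years to 2043-01-28 gives 2038-01-28.
Applying '+506 days' to 2038-01-28: counting 506 days forward gives 2039-06-18.
Adding -22 months to 2039-06-18 gives 2037-08-18.

2037-08-18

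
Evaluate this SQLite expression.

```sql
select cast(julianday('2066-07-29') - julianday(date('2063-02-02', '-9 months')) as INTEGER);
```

1549

Adding -9 months to 2063-02-02 gives 2062-05-02.
29 days remain in May 2062 after the 2nd (31 − 2).
Full months from June 2062 through June 2066 contribute their day counts.
Then 29 days into July 2066.
Total: 29 + 30 + 31 + 31 + 30 + 31 + 30 + 31 + 31 + 28 + 31 + 30 + 31 + 30 + 31 + 31 + 30 + 31 + 30 + 31 + 31 + 29 + 31 + 30 + 31 + 30 + 31 + 31 + 30 + 31 + 30 + 31 + 31 + 28 + 31 + 30 + 31 + 30 + 31 + 31 + 30 + 31 + 30 + 31 + 31 + 28 + 31 + 30 + 31 + 30 + 29 = 1549.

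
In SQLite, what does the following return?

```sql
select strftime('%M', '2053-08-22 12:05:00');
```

05

`%M` extracts the 2-digit minute: 05.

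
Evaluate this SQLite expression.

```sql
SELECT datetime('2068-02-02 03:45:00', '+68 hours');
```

2068-02-04 23:45:00

+68 hours from 2068-02-02 03:45:00 is 2068-02-04 23:45:00 (crosses midnight).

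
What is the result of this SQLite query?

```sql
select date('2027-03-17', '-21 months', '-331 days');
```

Adding -21 months to 2027-03-17 gives 2025-06-17.
Applying '-331 days' to 2025-06-17: counting 331 days back gives 2024-07-21.

2024-07-21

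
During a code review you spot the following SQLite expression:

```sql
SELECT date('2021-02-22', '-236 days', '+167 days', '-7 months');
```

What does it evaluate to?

2020-05-15

Applying '-236 days' to 2021-02-22: counting 236 days back gives 2020-07-01.
Applying '+167 days' to 2020-07-01: counting 167 days forward gives 2020-12-15.
Adding -7 months to 2020-12-15 gives 2020-05-15.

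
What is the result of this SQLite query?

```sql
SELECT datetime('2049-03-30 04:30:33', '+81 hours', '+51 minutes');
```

2049-04-02 14:21:33

+81 hours from 2049-03-30 04:30:33 is 2049-04-02 13:30:33 (crosses midnight).
+51 minutes from 2049-04-02 13:30:33 is 2049-04-02 14:21:33.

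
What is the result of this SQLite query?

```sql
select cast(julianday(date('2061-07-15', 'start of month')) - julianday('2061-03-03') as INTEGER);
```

`start of month` rewinds 2061-07-15 to 2061-07-01.
28 days remain in March 2061 after the 3rd (31 − 3).
April 2061: 30 days.
May 2061: 31 days.
June 2061: 30 days.
Then 1 day into July 2061.
Total: 28 + 30 + 31 + 30 + 1 = 120.

120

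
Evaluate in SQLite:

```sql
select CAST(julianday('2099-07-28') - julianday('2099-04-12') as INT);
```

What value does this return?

18 days remain in April 2099 after the 12th (30 − 12).
May 2099: 31 days.
June 2099: 30 days.
Then 28 days into July 2099.
Total: 18 + 31 + 30 + 28 = 107.

107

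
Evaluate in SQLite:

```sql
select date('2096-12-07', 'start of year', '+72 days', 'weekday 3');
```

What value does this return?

2096-03-14

`start of year` rewinds 2096-12-07 to 2096-01-01.
Applying '+72 days' to 2096-01-01: counting 72 days forward gives 2096-03-13.
`weekday 3` advances to the next Wednesday; 2096-03-13 is a Tuesday, so it moves forward to 2096-03-14.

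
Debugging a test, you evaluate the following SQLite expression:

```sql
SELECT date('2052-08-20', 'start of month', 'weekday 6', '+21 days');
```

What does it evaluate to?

2052-08-24

`start of month` rewinds 2052-08-20 to 2052-08-01.
`weekday 6` advances to the next Saturday; 2052-08-01 is a Thursday, so it moves forward to 2052-08-03.
Advancing 21 more days within August lands on 2052-08-24.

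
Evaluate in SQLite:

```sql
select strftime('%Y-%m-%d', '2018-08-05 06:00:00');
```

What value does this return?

2018-08-05

`%Y-%m-%d` extracts the ISO date: 2018-08-05.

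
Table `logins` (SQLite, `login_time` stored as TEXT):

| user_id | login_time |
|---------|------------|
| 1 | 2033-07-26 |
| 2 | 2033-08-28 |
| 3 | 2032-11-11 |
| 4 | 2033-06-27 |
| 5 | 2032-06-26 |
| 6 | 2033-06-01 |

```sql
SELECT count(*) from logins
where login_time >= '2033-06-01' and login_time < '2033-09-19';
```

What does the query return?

4

Rows in [2033-06-01, 2033-09-19): 2033-07-26, 2033-08-28, 2033-06-27, 2033-06-01 → 4 rows.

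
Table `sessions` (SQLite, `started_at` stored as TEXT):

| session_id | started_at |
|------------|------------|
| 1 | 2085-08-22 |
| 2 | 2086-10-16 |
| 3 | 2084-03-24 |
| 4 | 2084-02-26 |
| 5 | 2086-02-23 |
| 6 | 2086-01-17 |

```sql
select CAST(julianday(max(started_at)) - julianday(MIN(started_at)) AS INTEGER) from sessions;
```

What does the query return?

963

MIN = 2084-02-26, MAX = 2086-10-16.
3 days remain in February 2084 after the 26th (29 − 26).
Full months from March 2084 through September 2086 contribute their day counts.
Then 16 days into October 2086.
Total: 3 + 31 + 30 + 31 + 30 + 31 + 31 + 30 + 31 + 30 + 31 + 31 + 28 + 31 + 30 + 31 + 30 + 31 + 31 + 30 + 31 + 30 + 31 + 31 + 28 + 31 + 30 + 31 + 30 + 31 + 31 + 30 + 16 = 963.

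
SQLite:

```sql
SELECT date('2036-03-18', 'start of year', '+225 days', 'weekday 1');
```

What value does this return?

2036-08-18

`start of year` rewinds 2036-03-18 to 2036-01-01.
Applying '+225 days' to 2036-01-01: counting 225 days forward gives 2036-08-13.
`weekday 1` advances to the next Monday; 2036-08-13 is a Wednesday, so it moves forward to 2036-08-18.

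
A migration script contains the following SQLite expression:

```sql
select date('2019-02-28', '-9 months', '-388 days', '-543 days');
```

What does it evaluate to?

Adding -9 months to 2019-02-28 gives 2018-05-28.
Applying '-388 days' to 2018-05-28: counting 388 days back gives 2017-05-05.
Applying '-543 days' to 2017-05-05: counting 543 days back gives 2015-11-09.

2015-11-09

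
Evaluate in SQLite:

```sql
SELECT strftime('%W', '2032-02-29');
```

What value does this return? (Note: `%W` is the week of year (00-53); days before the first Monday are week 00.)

08

2032-02-29 is a Sunday. SQLite's %W counts Mondays since the year started; the result is 08.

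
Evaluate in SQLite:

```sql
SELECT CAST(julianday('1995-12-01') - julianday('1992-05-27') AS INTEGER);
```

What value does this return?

1283

4 days remain in May 1992 after the 27th (31 − 27).
Full months from June 1992 through November 1995 contribute their day counts.
Then 1 day into December 1995.
Total: 4 + 30 + 31 + 31 + 30 + 31 + 30 + 31 + 31 + 28 + 31 + 30 + 31 + 30 + 31 + 31 + 30 + 31 + 30 + 31 + 31 + 28 + 31 + 30 + 31 + 30 + 31 + 31 + 30 + 31 + 30 + 31 + 31 + 28 + 31 + 30 + 31 + 30 + 31 + 31 + 30 + 31 + 30 + 1 = 1283.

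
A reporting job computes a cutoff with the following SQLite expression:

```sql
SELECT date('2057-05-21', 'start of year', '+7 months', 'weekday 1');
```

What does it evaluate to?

2057-08-06

`start of year` rewinds 2057-05-21 to 2057-01-01.
Adding +7 months to 2057-01-01 gives 2057-08-01.
`weekday 1` advances to the next Monday; 2057-08-01 is a Wednesday, so it moves forward to 2057-08-06.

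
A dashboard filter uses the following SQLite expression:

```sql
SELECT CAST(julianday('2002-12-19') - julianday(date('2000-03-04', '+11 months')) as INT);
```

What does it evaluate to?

Adding +11 months to 2000-03-04 gives 2001-02-04.
24 days remain in February 2001 after the 4th (28 − 4).
Full months from March 2001 through November 2002 contribute their day counts.
Then 19 days into December 2002.
Total: 24 + 31 + 30 + 31 + 30 + 31 + 31 + 30 + 31 + 30 + 31 + 31 + 28 + 31 + 30 + 31 + 30 + 31 + 31 + 30 + 31 + 30 + 19 = 683.

683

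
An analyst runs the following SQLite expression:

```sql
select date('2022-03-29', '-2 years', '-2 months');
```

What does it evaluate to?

Adding -2 years to 2022-03-29 gives 2020-03-29.
Adding -2 months to 2020-03-29 gives 2020-01-29.

2020-01-29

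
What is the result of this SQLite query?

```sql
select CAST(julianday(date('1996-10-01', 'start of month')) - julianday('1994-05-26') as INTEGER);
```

`start of month` rewinds 1996-10-01 to 1996-10-01.
5 days remain in May 1994 after the 26th (31 − 26).
Full months from June 1994 through September 1996 contribute their day counts.
Then 1 day into October 1996.
Total: 5 + 30 + 31 + 31 + 30 + 31 + 30 + 31 + 31 + 28 + 31 + 30 + 31 + 30 + 31 + 31 + 30 + 31 + 30 + 31 + 31 + 29 + 31 + 30 + 31 + 30 + 31 + 31 + 30 + 1 = 859.

859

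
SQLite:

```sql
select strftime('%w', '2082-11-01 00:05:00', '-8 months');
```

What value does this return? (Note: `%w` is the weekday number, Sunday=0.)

0

First apply '-8 months': 2082-11-01 00:05:00 → 2082-03-01 00:05:00.
2082-03-01 is a Sunday; with Sunday=0 that is 0.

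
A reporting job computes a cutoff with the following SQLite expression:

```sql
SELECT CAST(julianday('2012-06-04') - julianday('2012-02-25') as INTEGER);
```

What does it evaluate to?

100

4 days remain in February 2012 after the 25th (29 − 25).
March 2012: 31 days.
April 2012: 30 days.
May 2012: 31 days.
Then 4 days into June 2012.
Total: 4 + 31 + 30 + 31 + 4 = 100.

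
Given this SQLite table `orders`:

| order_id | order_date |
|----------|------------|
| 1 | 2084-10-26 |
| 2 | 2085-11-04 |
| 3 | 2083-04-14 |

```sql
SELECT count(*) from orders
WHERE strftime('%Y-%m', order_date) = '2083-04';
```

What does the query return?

Rows with year-month 2083-04: 2083-04-14 → 1.

1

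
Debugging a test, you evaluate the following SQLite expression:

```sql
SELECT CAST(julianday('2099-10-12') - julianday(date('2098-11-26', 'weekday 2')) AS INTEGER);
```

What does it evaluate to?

`weekday 2` advances to the next Tuesday; 2098-11-26 is a Wednesday, so it moves forward to 2098-12-02.
29 days remain in December 2098 after the 2nd (31 − 2).
Full months from January 2099 through September 2099 contribute their day counts.
Then 12 days into October 2099.
Total: 29 + 31 + 28 + 31 + 30 + 31 + 30 + 31 + 31 + 30 + 12 = 314.

314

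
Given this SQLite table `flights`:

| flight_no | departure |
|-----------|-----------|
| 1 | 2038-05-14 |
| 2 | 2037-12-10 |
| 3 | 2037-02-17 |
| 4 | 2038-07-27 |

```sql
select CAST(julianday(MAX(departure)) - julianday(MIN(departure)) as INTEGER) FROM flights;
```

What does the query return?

MIN = 2037-02-17, MAX = 2038-07-27.
11 days remain in February 2037 after the 17th (28 − 17).
Full months from March 2037 through June 2038 contribute their day counts.
Then 27 days into July 2038.
Total: 11 + 31 + 30 + 31 + 30 + 31 + 31 + 30 + 31 + 30 + 31 + 31 + 28 + 31 + 30 + 31 + 30 + 27 = 525.

525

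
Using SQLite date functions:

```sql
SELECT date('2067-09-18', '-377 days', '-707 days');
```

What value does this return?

2064-09-29

Applying '-377 days' to 2067-09-18: counting 377 days back gives 2066-09-06.
Applying '-707 days' to 2066-09-06: counting 707 days back gives 2064-09-29.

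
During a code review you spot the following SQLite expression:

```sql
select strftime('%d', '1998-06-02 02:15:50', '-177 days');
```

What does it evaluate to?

First apply '-177 days': 1998-06-02 02:15:50 → 1997-12-07 02:15:50.
`%d` extracts the 2-digit day of month: 07.

07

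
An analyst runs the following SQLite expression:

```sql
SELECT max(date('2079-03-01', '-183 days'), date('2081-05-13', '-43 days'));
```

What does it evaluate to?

2081-03-31

date('2079-03-01', '-183 days') → 2078-08-30.
date('2081-05-13', '-43 days') → 2081-03-31.
Later of the two is 2081-03-31.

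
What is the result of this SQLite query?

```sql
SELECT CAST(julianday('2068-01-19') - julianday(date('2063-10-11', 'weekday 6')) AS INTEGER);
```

1559

`weekday 6` advances to the next Saturday; 2063-10-11 is a Thursday, so it moves forward to 2063-10-13.
18 days remain in October 2063 after the 13th (31 − 13).
Full months from November 2063 through December 2067 contribute their day counts.
Then 19 days into January 2068.
Total: 18 + 30 + 31 + 31 + 29 + 31 + 30 + 31 + 30 + 31 + 31 + 30 + 31 + 30 + 31 + 31 + 28 + 31 + 30 + 31 + 30 + 31 + 31 + 30 + 31 + 30 + 31 + 31 + 28 + 31 + 30 + 31 + 30 + 31 + 31 + 30 + 31 + 30 + 31 + 31 + 28 + 31 + 30 + 31 + 30 + 31 + 31 + 30 + 31 + 30 + 31 + 19 = 1559.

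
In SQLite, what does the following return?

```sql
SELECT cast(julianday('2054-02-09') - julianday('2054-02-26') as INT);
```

-17

Both dates are in February 2054: 26 − 9 = 17.
The subtraction is earlier − later, so the result is −17 → -17.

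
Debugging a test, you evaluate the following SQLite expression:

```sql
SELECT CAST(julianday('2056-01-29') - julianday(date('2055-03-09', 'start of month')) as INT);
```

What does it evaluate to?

`start of month` rewinds 2055-03-09 to 2055-03-01.
30 days remain in March 2055 after the 1st (31 − 1).
Full months from April 2055 through December 2055 contribute their day counts.
Then 29 days into January 2056.
Total: 30 + 30 + 31 + 30 + 31 + 31 + 30 + 31 + 30 + 31 + 29 = 334.

334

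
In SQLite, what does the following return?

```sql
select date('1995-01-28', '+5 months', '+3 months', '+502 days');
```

1997-02-11

Adding +5 months to 1995-01-28 gives 1995-06-28.
Adding +3 months to 1995-06-28 gives 1995-09-28.
Applying '+502 days' to 1995-09-28: counting 502 days forward gives 1997-02-11.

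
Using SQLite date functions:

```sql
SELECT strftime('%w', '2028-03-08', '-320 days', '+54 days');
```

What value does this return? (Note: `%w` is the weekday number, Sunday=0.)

First apply '-320 days', '+54 days': 2028-03-08 → 2027-06-16.
2027-06-16 is a Wednesday; with Sunday=0 that is 3.

3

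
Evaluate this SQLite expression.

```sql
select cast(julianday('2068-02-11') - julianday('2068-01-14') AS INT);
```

28

17 days remain in January 2068 after the 14th (31 − 14).
Then 11 days into February 2068.
Total: 17 + 11 = 28.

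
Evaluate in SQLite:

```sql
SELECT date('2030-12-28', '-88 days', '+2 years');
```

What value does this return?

Applying '-88 days' to 2030-12-28: counting 88 days back gives 2030-10-01.
Adding +2 years to 2030-10-01 gives 2032-10-01.

2032-10-01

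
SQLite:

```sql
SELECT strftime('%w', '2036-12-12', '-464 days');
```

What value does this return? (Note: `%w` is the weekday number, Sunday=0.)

3

First apply '-464 days': 2036-12-12 → 2035-09-05.
2035-09-05 is a Wednesday; with Sunday=0 that is 3.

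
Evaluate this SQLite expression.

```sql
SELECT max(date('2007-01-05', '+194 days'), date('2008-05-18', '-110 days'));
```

2008-01-29

date('2007-01-05', '+194 days') → 2007-07-18.
date('2008-05-18', '-110 days') → 2008-01-29.
Later of the two is 2008-01-29.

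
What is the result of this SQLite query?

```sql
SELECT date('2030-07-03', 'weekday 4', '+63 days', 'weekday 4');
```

2030-09-05

`weekday 4` advances to the next Thursday; 2030-07-03 is a Wednesday, so it moves forward to 2030-07-04.
Applying '+63 days' to 2030-07-04: counting 63 days forward gives 2030-09-05.
`weekday 4` advances to the next Thursday; 2030-09-05 is already a Thursday, so it stays at 2030-09-05.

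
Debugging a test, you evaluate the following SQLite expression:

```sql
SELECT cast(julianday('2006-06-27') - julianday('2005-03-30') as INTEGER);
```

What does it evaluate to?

454

1 day remains in March 2005 after the 30th (31 − 30).
Full months from April 2005 through May 2006 contribute their day counts.
Then 27 days into June 2006.
Total: 1 + 30 + 31 + 30 + 31 + 31 + 30 + 31 + 30 + 31 + 31 + 28 + 31 + 30 + 31 + 27 = 454.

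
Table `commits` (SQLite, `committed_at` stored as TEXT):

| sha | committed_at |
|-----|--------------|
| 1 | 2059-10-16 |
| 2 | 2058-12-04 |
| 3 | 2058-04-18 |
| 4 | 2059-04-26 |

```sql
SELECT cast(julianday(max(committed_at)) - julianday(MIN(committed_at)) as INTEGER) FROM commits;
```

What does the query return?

MIN = 2058-04-18, MAX = 2059-10-16.
12 days remain in April 2058 after the 18th (30 − 18).
Full months from May 2058 through September 2059 contribute their day counts.
Then 16 days into October 2059.
Total: 12 + 31 + 30 + 31 + 31 + 30 + 31 + 30 + 31 + 31 + 28 + 31 + 30 + 31 + 30 + 31 + 31 + 30 + 16 = 546.

546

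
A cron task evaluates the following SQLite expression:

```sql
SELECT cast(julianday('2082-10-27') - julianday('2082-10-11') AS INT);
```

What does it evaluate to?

Both dates are in October 2082: 27 − 11 = 16.

16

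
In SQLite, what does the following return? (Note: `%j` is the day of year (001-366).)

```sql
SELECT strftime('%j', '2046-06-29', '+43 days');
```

First apply '+43 days': 2046-06-29 → 2046-08-11.
Day-of-year for 2046-08-11: days since 2046-01-01 inclusive = 223, zero-padded to 223.

223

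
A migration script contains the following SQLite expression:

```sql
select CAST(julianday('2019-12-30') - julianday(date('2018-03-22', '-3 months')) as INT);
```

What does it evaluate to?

Adding -3 months to 2018-03-22 gives 2017-12-22.
9 days remain in December 2017 after the 22nd (31 − 22).
Full months from January 2018 through November 2019 contribute their day counts.
Then 30 days into December 2019.
Total: 9 + 31 + 28 + 31 + 30 + 31 + 30 + 31 + 31 + 30 + 31 + 30 + 31 + 31 + 28 + 31 + 30 + 31 + 30 + 31 + 31 + 30 + 31 + 30 + 30 = 738.

738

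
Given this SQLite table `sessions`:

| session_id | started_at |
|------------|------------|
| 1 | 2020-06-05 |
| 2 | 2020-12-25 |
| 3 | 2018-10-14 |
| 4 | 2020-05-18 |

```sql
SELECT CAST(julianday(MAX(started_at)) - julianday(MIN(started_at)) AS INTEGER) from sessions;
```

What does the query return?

MIN = 2018-10-14, MAX = 2020-12-25.
17 days remain in October 2018 after the 14th (31 − 14).
Full months from November 2018 through November 2020 contribute their day counts.
Then 25 days into December 2020.
Total: 17 + 30 + 31 + 31 + 28 + 31 + 30 + 31 + 30 + 31 + 31 + 30 + 31 + 30 + 31 + 31 + 29 + 31 + 30 + 31 + 30 + 31 + 31 + 30 + 31 + 30 + 25 = 803.

803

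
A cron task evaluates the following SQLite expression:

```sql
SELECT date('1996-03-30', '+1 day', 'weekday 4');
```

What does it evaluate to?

Advancing 1 more day within March lands on 1996-03-31.
`weekday 4` advances to the next Thursday; 1996-03-31 is a Sunday, so it moves forward to 1996-04-04.

1996-04-04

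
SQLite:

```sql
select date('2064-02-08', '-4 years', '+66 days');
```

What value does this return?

2060-04-14

Adding -4 years to 2064-02-08 gives 2060-02-08.
Applying '+66 days' to 2060-02-08: counting 66 days forward gives 2060-04-14.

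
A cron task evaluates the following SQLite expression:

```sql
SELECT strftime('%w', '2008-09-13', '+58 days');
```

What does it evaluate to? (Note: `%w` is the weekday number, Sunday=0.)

1

First apply '+58 days': 2008-09-13 → 2008-11-10.
2008-11-10 is a Monday; with Sunday=0 that is 1.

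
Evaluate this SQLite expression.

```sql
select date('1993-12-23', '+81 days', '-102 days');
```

Applying '+81 days' to 1993-12-23: counting 81 days forward gives 1994-03-14.
Applying '-102 days' to 1994-03-14: counting 102 days back gives 1993-12-02.

1993-12-02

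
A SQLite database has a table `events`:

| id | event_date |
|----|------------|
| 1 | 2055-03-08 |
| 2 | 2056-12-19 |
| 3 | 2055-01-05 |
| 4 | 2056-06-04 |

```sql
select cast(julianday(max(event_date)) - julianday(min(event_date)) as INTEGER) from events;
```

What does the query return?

714

MIN = 2055-01-05, MAX = 2056-12-19.
26 days remain in January 2055 after the 5th (31 − 5).
Full months from February 2055 through November 2056 contribute their day counts.
Then 19 days into December 2056.
Total: 26 + 28 + 31 + 30 + 31 + 30 + 31 + 31 + 30 + 31 + 30 + 31 + 31 + 29 + 31 + 30 + 31 + 30 + 31 + 31 + 30 + 31 + 30 + 19 = 714.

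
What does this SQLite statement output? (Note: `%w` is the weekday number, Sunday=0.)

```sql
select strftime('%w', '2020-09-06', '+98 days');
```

First apply '+98 days': 2020-09-06 → 2020-12-13.
2020-12-13 is a Sunday; with Sunday=0 that is 0.

0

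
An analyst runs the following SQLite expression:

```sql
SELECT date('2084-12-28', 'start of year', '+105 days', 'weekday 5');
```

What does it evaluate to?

`start of year` rewinds 2084-12-28 to 2084-01-01.
Applying '+105 days' to 2084-01-01: counting 105 days forward gives 2084-04-15.
`weekday 5` advances to the next Friday; 2084-04-15 is a Saturday, so it moves forward to 2084-04-21.

2084-04-21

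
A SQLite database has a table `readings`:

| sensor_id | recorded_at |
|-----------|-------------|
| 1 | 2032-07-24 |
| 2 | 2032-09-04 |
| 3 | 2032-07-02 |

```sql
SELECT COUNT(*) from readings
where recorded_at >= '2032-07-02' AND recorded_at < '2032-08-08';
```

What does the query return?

Rows in [2032-07-02, 2032-08-08): 2032-07-24, 2032-07-02 → 2 rows.

2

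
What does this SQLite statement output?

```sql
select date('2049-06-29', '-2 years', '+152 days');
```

2047-11-28

Adding -2 years to 2049-06-29 gives 2047-06-29.
Applying '+152 days' to 2047-06-29: counting 152 days forward gives 2047-11-28.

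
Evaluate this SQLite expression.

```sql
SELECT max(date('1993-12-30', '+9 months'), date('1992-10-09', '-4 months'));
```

1994-09-30

date('1993-12-30', '+9 months') → 1994-09-30.
date('1992-10-09', '-4 months') → 1992-06-09.
Later of the two is 1994-09-30.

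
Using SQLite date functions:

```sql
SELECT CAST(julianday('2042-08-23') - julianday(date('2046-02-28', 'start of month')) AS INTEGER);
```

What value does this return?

`start of month` rewinds 2046-02-28 to 2046-02-01.
8 days remain in August 2042 after the 23rd (31 − 23).
Full months from September 2042 through January 2046 contribute their day counts.
Then 1 day into February 2046.
Total: 8 + 30 + 31 + 30 + 31 + 31 + 28 + 31 + 30 + 31 + 30 + 31 + 31 + 30 + 31 + 30 + 31 + 31 + 29 + 31 + 30 + 31 + 30 + 31 + 31 + 30 + 31 + 30 + 31 + 31 + 28 + 31 + 30 + 31 + 30 + 31 + 31 + 30 + 31 + 30 + 31 + 31 + 1 = 1258.
The subtraction is earlier − later, so the result is −1258 → -1258.

-1258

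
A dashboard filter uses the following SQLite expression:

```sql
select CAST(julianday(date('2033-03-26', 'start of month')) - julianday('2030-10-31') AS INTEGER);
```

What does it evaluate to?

`start of month` rewinds 2033-03-26 to 2033-03-01.
0 days remain in October 2030 after the 31st (31 − 31).
Full months from November 2030 through February 2033 contribute their day counts.
Then 1 day into March 2033.
Total: 0 + 30 + 31 + 31 + 28 + 31 + 30 + 31 + 30 + 31 + 31 + 30 + 31 + 30 + 31 + 31 + 29 + 31 + 30 + 31 + 30 + 31 + 31 + 30 + 31 + 30 + 31 + 31 + 28 + 1 = 852.

852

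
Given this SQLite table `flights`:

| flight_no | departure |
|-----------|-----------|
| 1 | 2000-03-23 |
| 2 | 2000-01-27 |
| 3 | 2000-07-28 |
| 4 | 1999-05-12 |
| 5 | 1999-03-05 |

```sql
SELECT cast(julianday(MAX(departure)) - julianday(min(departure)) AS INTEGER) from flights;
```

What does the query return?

511

MIN = 1999-03-05, MAX = 2000-07-28.
26 days remain in March 1999 after the 5th (31 − 5).
Full months from April 1999 through June 2000 contribute their day counts.
Then 28 days into July 2000.
Total: 26 + 30 + 31 + 30 + 31 + 31 + 30 + 31 + 30 + 31 + 31 + 29 + 31 + 30 + 31 + 30 + 28 = 511.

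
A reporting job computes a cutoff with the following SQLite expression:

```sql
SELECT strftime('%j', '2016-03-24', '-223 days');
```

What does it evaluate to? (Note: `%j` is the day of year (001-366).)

226

First apply '-223 days': 2016-03-24 → 2015-08-14.
Day-of-year for 2015-08-14: days since 2015-01-01 inclusive = 226, zero-padded to 226.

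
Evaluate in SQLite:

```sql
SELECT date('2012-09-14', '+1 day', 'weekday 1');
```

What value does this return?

2012-09-17

Advancing 1 more day within September lands on 2012-09-15.
`weekday 1` advances to the next Monday; 2012-09-15 is a Saturday, so it moves forward to 2012-09-17.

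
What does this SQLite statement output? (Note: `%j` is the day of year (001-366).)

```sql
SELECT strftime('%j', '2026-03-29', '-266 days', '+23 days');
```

First apply '-266 days', '+23 days': 2026-03-29 → 2025-07-29.
Day-of-year for 2025-07-29: days since 2025-01-01 inclusive = 210, zero-padded to 210.

210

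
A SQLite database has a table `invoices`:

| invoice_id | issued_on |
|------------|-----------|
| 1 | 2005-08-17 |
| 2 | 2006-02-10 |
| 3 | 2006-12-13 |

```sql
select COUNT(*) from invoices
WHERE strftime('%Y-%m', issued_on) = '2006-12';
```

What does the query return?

Rows with year-month 2006-12: 2006-12-13 → 1.

1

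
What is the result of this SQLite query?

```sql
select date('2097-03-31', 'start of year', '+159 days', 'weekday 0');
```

`start of year` rewinds 2097-03-31 to 2097-01-01.
Applying '+159 days' to 2097-01-01: counting 159 days forward gives 2097-06-09.
`weekday 0` advances to the next Sunday; 2097-06-09 is already a Sunday, so it stays at 2097-06-09.

2097-06-09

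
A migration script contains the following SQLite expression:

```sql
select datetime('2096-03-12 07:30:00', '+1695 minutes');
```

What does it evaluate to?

2096-03-13 11:45:00

1695 minutes = 28h 15m; +1695 minutes from 2096-03-12 07:30:00 is 2096-03-13 11:45:00 (crosses midnight).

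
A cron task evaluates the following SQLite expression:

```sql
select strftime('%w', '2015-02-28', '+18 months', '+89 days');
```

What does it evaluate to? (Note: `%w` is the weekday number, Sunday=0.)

First apply '+18 months', '+89 days': 2015-02-28 → 2016-11-25.
2016-11-25 is a Friday; with Sunday=0 that is 5.

5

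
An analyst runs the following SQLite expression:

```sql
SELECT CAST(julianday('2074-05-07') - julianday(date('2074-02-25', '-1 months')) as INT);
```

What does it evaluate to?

Adding -1 month to 2074-02-25 gives 2074-01-25.
6 days remain in January 2074 after the 25th (31 − 25).
February 2074: 28 days.
March 2074: 31 days.
April 2074: 30 days.
Then 7 days into May 2074.
Total: 6 + 28 + 31 + 30 + 7 = 102.

102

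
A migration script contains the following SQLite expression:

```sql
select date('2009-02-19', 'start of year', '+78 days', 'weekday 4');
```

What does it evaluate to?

2009-03-26

`start of year` rewinds 2009-02-19 to 2009-01-01.
Applying '+78 days' to 2009-01-01: counting 78 days forward gives 2009-03-20.
`weekday 4` advances to the next Thursday; 2009-03-20 is a Friday, so it moves forward to 2009-03-26.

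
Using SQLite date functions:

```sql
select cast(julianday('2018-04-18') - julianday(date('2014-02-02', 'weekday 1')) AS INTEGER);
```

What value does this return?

1535

`weekday 1` advances to the next Monday; 2014-02-02 is a Sunday, so it moves forward to 2014-02-03.
25 days remain in February 2014 after the 3rd (28 − 3).
Full months from March 2014 through March 2018 contribute their day counts.
Then 18 days into April 2018.
Total: 25 + 31 + 30 + 31 + 30 + 31 + 31 + 30 + 31 + 30 + 31 + 31 + 28 + 31 + 30 + 31 + 30 + 31 + 31 + 30 + 31 + 30 + 31 + 31 + 29 + 31 + 30 + 31 + 30 + 31 + 31 + 30 + 31 + 30 + 31 + 31 + 28 + 31 + 30 + 31 + 30 + 31 + 31 + 30 + 31 + 30 + 31 + 31 + 28 + 31 + 18 = 1535.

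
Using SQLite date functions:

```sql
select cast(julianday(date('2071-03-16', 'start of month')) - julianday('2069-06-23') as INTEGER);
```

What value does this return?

`start of month` rewinds 2071-03-16 to 2071-03-01.
7 days remain in June 2069 after the 23rd (30 − 23).
Full months from July 2069 through February 2071 contribute their day counts.
Then 1 day into March 2071.
Total: 7 + 31 + 31 + 30 + 31 + 30 + 31 + 31 + 28 + 31 + 30 + 31 + 30 + 31 + 31 + 30 + 31 + 30 + 31 + 31 + 28 + 1 = 616.

616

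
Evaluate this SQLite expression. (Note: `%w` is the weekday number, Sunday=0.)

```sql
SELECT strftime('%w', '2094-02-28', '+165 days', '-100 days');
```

First apply '+165 days', '-100 days': 2094-02-28 → 2094-05-04.
2094-05-04 is a Tuesday; with Sunday=0 that is 2.

2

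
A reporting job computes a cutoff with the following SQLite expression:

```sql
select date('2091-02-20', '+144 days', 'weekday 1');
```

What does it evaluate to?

Applying '+144 days' to 2091-02-20: counting 144 days forward gives 2091-07-14.
`weekday 1` advances to the next Monday; 2091-07-14 is a Saturday, so it moves forward to 2091-07-16.

2091-07-16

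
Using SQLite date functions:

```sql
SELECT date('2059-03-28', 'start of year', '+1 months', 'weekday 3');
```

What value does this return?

2059-02-05

`start of year` rewinds 2059-03-28 to 2059-01-01.
Adding +1 month to 2059-01-01 gives 2059-02-01.
`weekday 3` advances to the next Wednesday; 2059-02-01 is a Saturday, so it moves forward to 2059-02-05.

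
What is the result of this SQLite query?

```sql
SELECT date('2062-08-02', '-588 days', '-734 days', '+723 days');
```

2060-12-11

Applying '-588 days' to 2062-08-02: counting 588 days back gives 2060-12-22.
Applying '-734 days' to 2060-12-22: counting 734 days back gives 2058-12-19.
Applying '+723 days' to 2058-12-19: counting 723 days forward gives 2060-12-11.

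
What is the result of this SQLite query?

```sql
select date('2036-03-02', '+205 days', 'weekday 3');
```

Applying '+205 days' to 2036-03-02: counting 205 days forward gives 2036-09-23.
`weekday 3` advances to the next Wednesday; 2036-09-23 is a Tuesday, so it moves forward to 2036-09-24.

2036-09-24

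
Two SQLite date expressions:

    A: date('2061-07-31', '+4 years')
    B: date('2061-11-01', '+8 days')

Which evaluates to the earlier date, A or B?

A = 2065-07-31.
B = 2061-11-09.
B is earlier.

B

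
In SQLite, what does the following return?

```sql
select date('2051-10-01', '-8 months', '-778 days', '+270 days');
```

Adding -8 months to 2051-10-01 gives 2051-02-01.
Applying '-778 days' to 2051-02-01: counting 778 days back gives 2048-12-15.
Applying '+270 days' to 2048-12-15: counting 270 days forward gives 2049-09-11.

2049-09-11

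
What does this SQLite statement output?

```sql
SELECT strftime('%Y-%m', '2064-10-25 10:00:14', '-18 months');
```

First apply '-18 months': 2064-10-25 10:00:14 → 2063-04-25 10:00:14.
`%Y-%m` extracts the year-month: 2063-04.

2063-04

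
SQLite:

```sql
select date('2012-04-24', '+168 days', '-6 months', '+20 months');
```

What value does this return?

2013-12-09

Applying '+168 days' to 2012-04-24: counting 168 days forward gives 2012-10-09.
Adding -6 months to 2012-10-09 gives 2012-04-09.
Adding +20 months to 2012-04-09 gives 2013-12-09.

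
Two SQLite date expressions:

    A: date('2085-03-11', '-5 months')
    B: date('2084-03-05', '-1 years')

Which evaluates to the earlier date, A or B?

A = 2084-10-11.
B = 2083-03-05.
B is earlier.

B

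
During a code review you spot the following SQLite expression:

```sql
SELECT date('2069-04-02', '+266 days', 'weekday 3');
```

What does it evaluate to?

2069-12-25

Applying '+266 days' to 2069-04-02: counting 266 days forward gives 2069-12-24.
`weekday 3` advances to the next Wednesday; 2069-12-24 is a Tuesday, so it moves forward to 2069-12-25.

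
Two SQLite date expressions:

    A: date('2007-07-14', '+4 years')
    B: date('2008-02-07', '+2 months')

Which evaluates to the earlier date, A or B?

A = 2011-07-14.
B = 2008-04-07.
B is earlier.

B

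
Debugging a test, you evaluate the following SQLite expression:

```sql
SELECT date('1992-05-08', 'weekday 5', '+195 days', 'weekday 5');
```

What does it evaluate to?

`weekday 5` advances to the next Friday; 1992-05-08 is already a Friday, so it stays at 1992-05-08.
Applying '+195 days' to 1992-05-08: counting 195 days forward gives 1992-11-19.
`weekday 5` advances to the next Friday; 1992-11-19 is a Thursday, so it moves forward to 1992-11-20.

1992-11-20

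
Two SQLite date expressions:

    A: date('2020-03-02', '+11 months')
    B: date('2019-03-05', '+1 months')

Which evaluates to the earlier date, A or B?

B

A = 2021-02-02.
B = 2019-04-05.
B is earlier.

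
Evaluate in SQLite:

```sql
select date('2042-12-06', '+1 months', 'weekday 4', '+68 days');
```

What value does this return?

Adding +1 month to 2042-12-06 gives 2043-01-06.
`weekday 4` advances to the next Thursday; 2043-01-06 is a Tuesday, so it moves forward to 2043-01-08.
Applying '+68 days' to 2043-01-08: counting 68 days forward gives 2043-03-17.

2043-03-17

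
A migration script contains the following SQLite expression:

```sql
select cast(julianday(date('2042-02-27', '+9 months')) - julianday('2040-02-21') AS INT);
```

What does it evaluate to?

1010

Adding +9 months to 2042-02-27 gives 2042-11-27.
8 days remain in February 2040 after the 21st (29 − 21).
Full months from March 2040 through October 2042 contribute their day counts.
Then 27 days into November 2042.
Total: 8 + 31 + 30 + 31 + 30 + 31 + 31 + 30 + 31 + 30 + 31 + 31 + 28 + 31 + 30 + 31 + 30 + 31 + 31 + 30 + 31 + 30 + 31 + 31 + 28 + 31 + 30 + 31 + 30 + 31 + 31 + 30 + 31 + 27 = 1010.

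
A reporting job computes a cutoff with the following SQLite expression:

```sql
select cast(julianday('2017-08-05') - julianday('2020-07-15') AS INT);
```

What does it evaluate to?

26 days remain in August 2017 after the 5th (31 − 5).
Full months from September 2017 through June 2020 contribute their day counts.
Then 15 days into July 2020.
Total: 26 + 30 + 31 + 30 + 31 + 31 + 28 + 31 + 30 + 31 + 30 + 31 + 31 + 30 + 31 + 30 + 31 + 31 + 28 + 31 + 30 + 31 + 30 + 31 + 31 + 30 + 31 + 30 + 31 + 31 + 29 + 31 + 30 + 31 + 30 + 15 = 1075.
The subtraction is earlier − later, so the result is −1075 → -1075.

-1075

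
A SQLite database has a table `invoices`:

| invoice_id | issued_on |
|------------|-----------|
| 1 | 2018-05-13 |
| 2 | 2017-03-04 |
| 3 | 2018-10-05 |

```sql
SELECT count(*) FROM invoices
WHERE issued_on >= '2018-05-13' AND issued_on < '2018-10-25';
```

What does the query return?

Rows in [2018-05-13, 2018-10-25): 2018-05-13, 2018-10-05 → 2 rows.

2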